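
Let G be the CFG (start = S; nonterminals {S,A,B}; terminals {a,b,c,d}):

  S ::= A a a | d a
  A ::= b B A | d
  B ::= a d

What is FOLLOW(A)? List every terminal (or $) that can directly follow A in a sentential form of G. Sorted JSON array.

Compute FIRST by fixpoint:
pass 1:
  A via A→b B A: +{b}
  A via A→d: +{d}
  B via B→a d: +{a}
  S via S→A a a: +{b,d}
  FIRST(S)={b,d}  FIRST(A)={b,d}  FIRST(B)={a}
pass 2: — fixpoint
  FIRST(S)={b,d}  FIRST(A)={b,d}  FIRST(B)={a}

FOLLOW sets:
FOLLOW(S) := {$}
[1]
  A→b B A: FOLLOW(B) ⊇ FIRST(A) = {b,d}; new: +{b,d}
  S→A a a: FOLLOW(A) ⊇ FIRST(a) = {a}; new: +{a}
  FOLLOW[S]={$}  FOLLOW[A]={a}  FOLLOW[B]={b,d}
[2] done
  FOLLOW[S]={$}  FOLLOW[A]={a}  FOLLOW[B]={b,d}

FOLLOW(A) = ["a"]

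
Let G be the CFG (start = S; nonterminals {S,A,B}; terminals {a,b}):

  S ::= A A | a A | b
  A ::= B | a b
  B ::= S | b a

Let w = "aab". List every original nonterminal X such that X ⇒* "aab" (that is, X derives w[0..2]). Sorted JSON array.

CNF form of G:
  S -> A A | T0 A | b
  A -> A A | T0 A | T0 T1 | T1 T0 | b
  B -> A A | T0 A | T1 T0 | b
  T0 -> a
  T1 -> b

CYK table (by increasing span) — only the sub-triangle for w[0..2]:
  T[0,0] 'a' = {T0}  orig:{}
  T[1,1] 'a' = {T0}  orig:{}
  T[2,2] 'b' = {A,B,S,T1}  orig:{A,B,S}
  T[0,1] 'aa' = ∅
  T[1,2] 'ab' = {A,B,S}
  T[0,2] 'aab' = {A,B,S}

Original NTs in T[0,2] deriving "aab": ["A", "B", "S"]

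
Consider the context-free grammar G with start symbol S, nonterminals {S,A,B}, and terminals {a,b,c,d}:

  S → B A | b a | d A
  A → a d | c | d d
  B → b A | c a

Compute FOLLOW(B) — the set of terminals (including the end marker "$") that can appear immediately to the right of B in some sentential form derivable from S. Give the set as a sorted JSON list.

FIRST sets, iterate to fixpoint:
[1]
  A via A→a d: +{a}
  A via A→c: +{c}
  A via A→d d: +{d}
  B via B→b A: +{b}
  B via B→c a: +{c}
  S via S→B A: +{b,c}
  S via S→d A: +{d}
  FIRST(S)={b,c,d}  FIRST(A)={a,c,d}  FIRST(B)={b,c}
[2] done
  FIRST(S)={b,c,d}  FIRST(A)={a,c,d}  FIRST(B)={b,c}

FOLLOW sets:
FOLLOW(S) := {$}
round 1:
  S→B A: FOLLOW(B) ⊇ FIRST(A) = {a,c,d}; new: +{a,c,d}
  S→B A: FOLLOW(A) ⊇ FOLLOW(S) ⊇ {$}; new: +{$}
  FOLLOW[S]={$}  FOLLOW[A]={$}  FOLLOW[B]={a,c,d}
round 2:
  B→b A: FOLLOW(A) ⊇ FOLLOW(B) ⊇ {a,c,d}; new: +{a,c,d}
  FOLLOW[S]={$}  FOLLOW[A]={$,a,c,d}  FOLLOW[B]={a,c,d}
round 3: — fixpoint
  FOLLOW[S]={$}  FOLLOW[A]={$,a,c,d}  FOLLOW[B]={a,c,d}

FOLLOW(B) = ["a", "c", "d"]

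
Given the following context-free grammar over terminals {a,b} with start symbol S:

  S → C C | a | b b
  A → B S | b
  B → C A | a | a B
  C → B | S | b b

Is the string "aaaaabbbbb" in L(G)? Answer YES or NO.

Convert to CNF:
  S -> C C | T1 T1 | a
  A -> B S | b
  B -> C A | T0 B | a
  C -> C A | C C | T0 B | T1 T1 | a
  T0 -> a
  T1 -> b

Fill CYK table bottom-up:
  [0..0]={B,C,S,T0}  "a"  orig:{B,C,S}
  [1..1]={B,C,S,T0}  "a"  orig:{B,C,S}
  [2..2]={B,C,S,T0}  "a"  orig:{B,C,S}
  [3..3]={B,C,S,T0}  "a"  orig:{B,C,S}
  [4..4]={B,C,S,T0}  "a"  orig:{B,C,S}
  [5..5]={A,T1}  "b"  orig:{A}
  [6..6]={A,T1}  "b"  orig:{A}
  [7..7]={A,T1}  "b"  orig:{A}
  [8..8]={A,T1}  "b"  orig:{A}
  [9..9]={A,T1}  "b"  orig:{A}
  [0..1]={A,B,C,S}  "aa"
  [1..2]={A,B,C,S}  "aa"
  [2..3]={A,B,C,S}  "aa"
  [3..4]={A,B,C,S}  "aa"
  [4..5]={B,C}  "ab"
  [5..6]={C,S}  "bb"
  [6..7]={C,S}  "bb"
  [7..8]={C,S}  "bb"
  [8..9]={C,S}  "bb"
  [0..2]={A,B,C,S}  "aaa"
  [1..3]={A,B,C,S}  "aaa"
  [2..4]={A,B,C,S}  "aaa"
  [3..5]={B,C,S}  "aab"
  [4..6]={A,B,C,S}  "abb"
  [5..7]={B,C}  "bbb"
  [6..8]={B,C}  "bbb"
  [7..9]={B,C}  "bbb"
  [0..3]={A,B,C,S}  "aaaa"
  [1..4]={A,B,C,S}  "aaaa"
  [2..5]={A,B,C,S}  "aaab"
  [3..6]={A,B,C,S}  "aabb"
  [4..7]={A,B,C,S}  "abbb"
  [5..8]={B,C,S}  "bbbb"
  [6..9]={B,C,S}  "bbbb"
  [0..4]={A,B,C,S}  "aaaaa"
  [1..5]={A,B,C,S}  "aaaab"
  [2..6]={A,B,C,S}  "aaabb"
  [3..7]={A,B,C,S}  "aabbb"
  [4..8]={A,B,C,S}  "abbbb"
  [5..9]={A,B,C,S}  "bbbbb"
  [0..5]={A,B,C,S}  "aaaaab"
  [1..6]={A,B,C,S}  "aaaabb"
  [2..7]={A,B,C,S}  "aaabbb"
  [3..8]={A,B,C,S}  "aabbbb"
  [4..9]={A,B,C,S}  "abbbbb"
  [0..6]={A,B,C,S}  "aaaaabb"
  [1..7]={A,B,C,S}  "aaaabbb"
  [2..8]={A,B,C,S}  "aaabbbb"
  [3..9]={A,B,C,S}  "aabbbbb"
  [0..7]={A,B,C,S}  "aaaaabbb"
  [1..8]={A,B,C,S}  "aaaabbbb"
  [2..9]={A,B,C,S}  "aaabbbbb"
  [0..8]={A,B,C,S}  "aaaaabbbb"
  [1..9]={A,B,C,S}  "aaaabbbbb"
  [0..9]={A,B,C,S}  "aaaaabbbbb"

S ∈ T[0,9] ⇒ YES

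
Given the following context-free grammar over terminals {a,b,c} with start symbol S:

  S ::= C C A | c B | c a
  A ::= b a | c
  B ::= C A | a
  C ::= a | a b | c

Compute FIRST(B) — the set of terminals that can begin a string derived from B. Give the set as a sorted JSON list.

FIRST sets, iterate to fixpoint:
round 1:
  A via A→b a: +{b}
  A via A→c: +{c}
  B via B→a: +{a}
  C via C→a: +{a}
  C via C→c: +{c}
  S via S→C C A: +{a,c}
  S: {a,c}  A: {b,c}  B: {a}  C: {a,c}
round 2:
  B via B→C A: +{c}
  S: {a,c}  A: {b,c}  B: {a,c}  C: {a,c}
round 3: (no change)
  S: {a,c}  A: {b,c}  B: {a,c}  C: {a,c}

FIRST(B) = ["a", "c"]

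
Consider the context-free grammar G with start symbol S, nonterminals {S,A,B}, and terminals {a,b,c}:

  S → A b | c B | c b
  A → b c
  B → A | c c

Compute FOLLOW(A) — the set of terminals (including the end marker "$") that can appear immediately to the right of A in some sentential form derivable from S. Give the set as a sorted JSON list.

Compute FIRST by fixpoint:
round 1:
  A via A→b c: +{b}
  B via B→A: +{b}
  B via B→c c: +{c}
  S via S→A b: +{b}
  S via S→c B: +{c}
  S: {b,c}  A: {b}  B: {b,c}
round 2: (no change)
  S: {b,c}  A: {b}  B: {b,c}

FOLLOW sets:
FOLLOW(S) := {$}
pass 1:
  S→A b: FOLLOW(A) ⊇ FIRST(b) = {b}; new: +{b}
  S→c B: FOLLOW(B) ⊇ FOLLOW(S) ⊇ {$}; new: +{$}
  FOLLOW(S)={$}  FOLLOW(A)={b}  FOLLOW(B)={$}
pass 2:
  B→A: FOLLOW(A) ⊇ FOLLOW(B) ⊇ {$}; new: +{$}
  FOLLOW(S)={$}  FOLLOW(A)={$,b}  FOLLOW(B)={$}
pass 3: (no change)
  FOLLOW(S)={$}  FOLLOW(A)={$,b}  FOLLOW(B)={$}

FOLLOW(A) = ["$", "b"]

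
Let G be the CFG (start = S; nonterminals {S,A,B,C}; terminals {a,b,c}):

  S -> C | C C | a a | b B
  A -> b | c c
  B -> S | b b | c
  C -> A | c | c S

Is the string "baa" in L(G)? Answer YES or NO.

Convert to CNF:
  S -> C C | T0 S | T0 T0 | T1 T1 | T2 B | b | c
  A -> T0 T0 | b
  B -> C C | T0 S | T0 T0 | T1 T1 | T2 B | T2 T2 | b | c
  C -> T0 S | T0 T0 | b | c
  T0 -> c
  T1 -> a
  T2 -> b

CYK fill:
  [0..0]={A,B,C,S,T2}  "b"  orig:{A,B,C,S}
  [1..1]={T1}  "a"  orig:{}
  [2..2]={T1}  "a"  orig:{}
  [0..1]=∅  "ba"
  [1..2]={B,S}  "aa"
  [0..2]={B,S}  "baa"

S ∈ T[0,2] ⇒ YES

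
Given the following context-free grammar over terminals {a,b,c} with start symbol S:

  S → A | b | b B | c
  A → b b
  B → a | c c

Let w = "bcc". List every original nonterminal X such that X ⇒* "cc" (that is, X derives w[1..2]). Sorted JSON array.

CNF form of G:
  S -> T0 B | T0 T0 | b | c
  A -> T0 T0
  B -> T1 T1 | a
  T0 -> b
  T1 -> c

CYK fill (cells [i..j] with 1 ≤ i ≤ j ≤ 2 only):
  [1..1]={S,T1}  "c"  orig:{S}
  [2..2]={S,T1}  "c"  orig:{S}
  [1..2]={B}  "cc"

Original NTs in T[1,2] deriving "cc": ["B"]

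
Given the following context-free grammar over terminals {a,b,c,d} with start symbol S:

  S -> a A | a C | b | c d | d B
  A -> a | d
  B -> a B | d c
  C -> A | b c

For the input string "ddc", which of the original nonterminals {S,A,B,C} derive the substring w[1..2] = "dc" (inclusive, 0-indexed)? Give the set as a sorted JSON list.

CNF form of G:
  S -> T0 A | T0 C | T1 B | T2 T1 | b
  A -> a | d
  B -> T0 B | T1 T2
  C -> T3 T2 | a | d
  T0 -> a
  T1 -> d
  T2 -> c
  T3 -> b

CYK fill, restricted to cells inside w[1..2]:
  cell(1,1) d: {A,C,T1}  orig:{A,C}
  cell(2,2) c: {T2}  orig:{}
  cell(1,2) dc: {B}

Original NTs in T[1,2] deriving "dc": ["B"]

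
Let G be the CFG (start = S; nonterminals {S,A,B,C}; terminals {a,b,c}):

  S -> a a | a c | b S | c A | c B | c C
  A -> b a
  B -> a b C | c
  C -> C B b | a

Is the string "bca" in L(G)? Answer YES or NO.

Convert to CNF:
  S -> T0 S | T1 T1 | T1 T2 | T2 A | T2 B | T2 C
  A -> T0 T1
  B -> T1 X3 | c
  C -> C X4 | a
  T0 -> b
  T1 -> a
  T2 -> c
  X3 -> T0 C
  X4 -> B T0

CYK table (by increasing span):
  cell(0,0) b: {T0}  orig:{}
  cell(1,1) c: {B,T2}  orig:{B}
  cell(2,2) a: {C,T1}  orig:{C}
  cell(0,1) bc: ∅
  cell(1,2) ca: {S}
  cell(0,2) bca: {S}

S ∈ T[0,2] ⇒ YES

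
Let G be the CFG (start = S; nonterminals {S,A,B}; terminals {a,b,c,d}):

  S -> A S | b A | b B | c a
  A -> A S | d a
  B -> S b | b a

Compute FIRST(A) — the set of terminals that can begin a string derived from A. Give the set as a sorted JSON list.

FIRST iteration:
pass 1:
  A via A→d a: +{d}
  B via B→b a: +{b}
  S via S→A S: +{d}
  S via S→b A: +{b}
  S via S→c a: +{c}
  FIRST(S)={b,c,d}  FIRST(A)={d}  FIRST(B)={b}
pass 2:
  B via B→S b: +{c,d}
  FIRST(S)={b,c,d}  FIRST(A)={d}  FIRST(B)={b,c,d}
pass 3: done
  FIRST(S)={b,c,d}  FIRST(A)={d}  FIRST(B)={b,c,d}

FIRST(A) = ["d"]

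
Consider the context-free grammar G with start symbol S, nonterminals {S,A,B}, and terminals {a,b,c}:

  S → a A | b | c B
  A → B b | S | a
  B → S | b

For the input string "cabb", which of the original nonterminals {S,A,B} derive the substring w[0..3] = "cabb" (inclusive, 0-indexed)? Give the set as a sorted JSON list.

Convert to CNF:
  S -> T1 A | T2 B | b
  A -> B T0 | T1 A | T2 B | a | b
  B -> T1 A | T2 B | b
  T0 -> b
  T1 -> a
  T2 -> c

CYK table (by increasing span), restricted to cells inside w[0..3]:
  cell(0,0) c: {T2}  orig:{}
  cell(1,1) a: {A,T1}  orig:{A}
  cell(2,2) b: {A,B,S,T0}  orig:{A,B,S}
  cell(3,3) b: {A,B,S,T0}  orig:{A,B,S}
  cell(0,1) ca: ∅
  cell(1,2) ab: {A,B,S}
  cell(2,3) bb: {A}
  cell(0,2) cab: {A,B,S}
  cell(1,3) abb: {A,B,S}
  cell(0,3) cabb: {A,B,S}

Original NTs in T[0,3] deriving "cabb": ["A", "B", "S"]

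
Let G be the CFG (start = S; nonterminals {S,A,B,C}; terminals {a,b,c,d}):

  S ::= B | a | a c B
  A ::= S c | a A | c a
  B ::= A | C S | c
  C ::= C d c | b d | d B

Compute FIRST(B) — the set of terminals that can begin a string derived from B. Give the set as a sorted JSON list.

FIRST iteration:
[1]
  A via A→a A: +{a}
  A via A→c a: +{c}
  B via B→A: +{a,c}
  C via C→b d: +{b}
  C via C→d B: +{d}
  S via S→B: +{a,c}
  FIRST(S)={a,c}  FIRST(A)={a,c}  FIRST(B)={a,c}  FIRST(C)={b,d}
[2]
  B via B→C S: +{b,d}
  S via S→B: +{b,d}
  FIRST(S)={a,b,c,d}  FIRST(A)={a,c}  FIRST(B)={a,b,c,d}  FIRST(C)={b,d}
[3]
  A via A→S c: +{b,d}
  FIRST(S)={a,b,c,d}  FIRST(A)={a,b,c,d}  FIRST(B)={a,b,c,d}  FIRST(C)={b,d}
[4] (no change)
  FIRST(S)={a,b,c,d}  FIRST(A)={a,b,c,d}  FIRST(B)={a,b,c,d}  FIRST(C)={b,d}

FIRST(B) = ["a", "b", "c", "d"]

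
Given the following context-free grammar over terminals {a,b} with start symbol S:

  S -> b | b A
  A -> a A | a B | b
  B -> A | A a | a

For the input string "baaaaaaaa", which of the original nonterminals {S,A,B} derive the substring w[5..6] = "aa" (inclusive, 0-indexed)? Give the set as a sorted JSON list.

Convert to CNF:
  S -> T1 A | b
  A -> T0 A | T0 B | b
  B -> A T0 | T0 A | T0 B | a | b
  T0 -> a
  T1 -> b

CYK table (by increasing span) — only the sub-triangle for w[5..6]:
  [5..5]={B,T0}  "a"  orig:{B}
  [6..6]={B,T0}  "a"  orig:{B}
  [5..6]={A,B}  "aa"

Original NTs in T[5,6] deriving "aa": ["A", "B"]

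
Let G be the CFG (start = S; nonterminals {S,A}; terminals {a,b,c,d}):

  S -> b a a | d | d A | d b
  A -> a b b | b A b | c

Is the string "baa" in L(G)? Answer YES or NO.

CNF form of G:
  S -> T1 X5 | T2 A | T2 T1 | d
  A -> T0 X3 | T1 X4 | c
  T0 -> a
  T1 -> b
  T2 -> d
  X3 -> T1 T1
  X4 -> A T1
  X5 -> T0 T0

Fill CYK table bottom-up:
  T[0,0] 'b' = {T1}  orig:{}
  T[1,1] 'a' = {T0}  orig:{}
  T[2,2] 'a' = {T0}  orig:{}
  T[0,1] 'ba' = ∅
  T[1,2] 'aa' = {X5}  orig:{}
  T[0,2] 'baa' = {S}

S ∈ T[0,2] ⇒ YES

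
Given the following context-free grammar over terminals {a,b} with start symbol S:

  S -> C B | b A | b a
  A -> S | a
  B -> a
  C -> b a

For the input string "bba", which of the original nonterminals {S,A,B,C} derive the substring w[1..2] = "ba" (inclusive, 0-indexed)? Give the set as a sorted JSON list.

Convert to CNF:
  S -> C B | T0 A | T0 T1
  A -> C B | T0 A | T0 T1 | a
  B -> a
  C -> T0 T1
  T0 -> b
  T1 -> a

CYK fill — only the sub-triangle for w[1..2]:
  T[1,1] 'b' = {T0}  orig:{}
  T[2,2] 'a' = {A,B,T1}  orig:{A,B}
  T[1,2] 'ba' = {A,C,S}

Original NTs in T[1,2] deriving "ba": ["A", "C", "S"]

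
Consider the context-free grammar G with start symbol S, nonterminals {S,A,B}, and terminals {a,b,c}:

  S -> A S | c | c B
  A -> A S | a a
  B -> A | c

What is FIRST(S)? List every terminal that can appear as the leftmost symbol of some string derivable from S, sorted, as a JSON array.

FIRST sets, iterate to fixpoint:
[1]
  A via A→a a: +{a}
  B via B→A: +{a}
  B via B→c: +{c}
  S via S→A S: +{a}
  S via S→c: +{c}
  FIRST[S]={a,c}  FIRST[A]={a}  FIRST[B]={a,c}
[2] done
  FIRST[S]={a,c}  FIRST[A]={a}  FIRST[B]={a,c}

FIRST(S) = ["a", "c"]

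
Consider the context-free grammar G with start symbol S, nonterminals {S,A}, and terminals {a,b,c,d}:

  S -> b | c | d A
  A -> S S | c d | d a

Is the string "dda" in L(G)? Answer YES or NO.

Convert to CNF:
  S -> T1 A | b | c
  A -> S S | T0 T1 | T1 T2
  T0 -> c
  T1 -> d
  T2 -> a

CYK table (by increasing span):
  T[0,0] 'd' = {T1}  orig:{}
  T[1,1] 'd' = {T1}  orig:{}
  T[2,2] 'a' = {T2}  orig:{}
  T[0,1] 'dd' = ∅
  T[1,2] 'da' = {A}
  T[0,2] 'dda' = {S}

S ∈ T[0,2] ⇒ YES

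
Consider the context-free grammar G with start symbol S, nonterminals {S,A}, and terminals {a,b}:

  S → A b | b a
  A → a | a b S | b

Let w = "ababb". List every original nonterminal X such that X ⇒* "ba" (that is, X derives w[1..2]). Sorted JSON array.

Convert to CNF:
  S -> A T1 | T1 T0
  A -> T0 X2 | a | b
  T0 -> a
  T1 -> b
  X2 -> T1 S

CYK table (by increasing span), restricted to cells inside w[1..2]:
  T[1,1] 'b' = {A,T1}  orig:{A}
  T[2,2] 'a' = {A,T0}  orig:{A}
  T[1,2] 'ba' = {S}

Original NTs in T[1,2] deriving "ba": ["S"]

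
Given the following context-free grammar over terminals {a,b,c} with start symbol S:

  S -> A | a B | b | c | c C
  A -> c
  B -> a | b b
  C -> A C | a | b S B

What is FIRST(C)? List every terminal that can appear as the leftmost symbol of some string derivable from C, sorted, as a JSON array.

FIRST sets, iterate to fixpoint:
[1]
  A via A→c: +{c}
  B via B→a: +{a}
  B via B→b b: +{b}
  C via C→A C: +{c}
  C via C→a: +{a}
  C via C→b S B: +{b}
  S via S→A: +{c}
  S via S→a B: +{a}
  S via S→b: +{b}
  S: {a,b,c}  A: {c}  B: {a,b}  C: {a,b,c}
[2] (stable)
  S: {a,b,c}  A: {c}  B: {a,b}  C: {a,b,c}

FIRST(C) = ["a", "b", "c"]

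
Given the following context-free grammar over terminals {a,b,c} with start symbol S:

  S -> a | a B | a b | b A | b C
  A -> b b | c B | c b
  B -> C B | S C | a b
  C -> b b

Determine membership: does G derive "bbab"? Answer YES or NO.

CNF form of G:
  S -> T0 A | T0 C | T2 B | T2 T0 | a
  A -> T0 T0 | T1 B | T1 T0
  B -> C B | S C | T2 T0
  C -> T0 T0
  T0 -> b
  T1 -> c
  T2 -> a

CYK fill:
  T[0,0] 'b' = {T0}  orig:{}
  T[1,1] 'b' = {T0}  orig:{}
  T[2,2] 'a' = {S,T2}  orig:{S}
  T[3,3] 'b' = {T0}  orig:{}
  T[0,1] 'bb' = {A,C}
  T[1,2] 'ba' = ∅
  T[2,3] 'ab' = {B,S}
  T[0,2] 'bba' = ∅
  T[1,3] 'bab' = ∅
  T[0,3] 'bbab' = {B}

S ∉ T[0,3] ⇒ NO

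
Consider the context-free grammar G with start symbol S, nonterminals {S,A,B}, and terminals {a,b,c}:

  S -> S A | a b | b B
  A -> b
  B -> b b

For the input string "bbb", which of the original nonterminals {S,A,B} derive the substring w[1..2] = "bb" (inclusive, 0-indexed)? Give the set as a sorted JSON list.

Convert to CNF:
  S -> S A | T0 B | T1 T0
  A -> b
  B -> T0 T0
  T0 -> b
  T1 -> a

Fill CYK table bottom-up, restricted to cells inside w[1..2]:
  [1..1]={A,T0}  "b"  orig:{A}
  [2..2]={A,T0}  "b"  orig:{A}
  [1..2]={B}  "bb"

Original NTs in T[1,2] deriving "bb": ["B"]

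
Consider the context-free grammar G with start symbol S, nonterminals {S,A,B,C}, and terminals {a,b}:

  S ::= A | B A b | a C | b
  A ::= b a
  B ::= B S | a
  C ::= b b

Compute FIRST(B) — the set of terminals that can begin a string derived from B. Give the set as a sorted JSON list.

FIRST sets, iterate to fixpoint:
round 1:
  A via A→b a: +{b}
  B via B→a: +{a}
  C via C→b b: +{b}
  S via S→A: +{b}
  S via S→B A b: +{a}
  S: {a,b}  A: {b}  B: {a}  C: {b}
round 2: (stable)
  S: {a,b}  A: {b}  B: {a}  C: {b}

FIRST(B) = ["a"]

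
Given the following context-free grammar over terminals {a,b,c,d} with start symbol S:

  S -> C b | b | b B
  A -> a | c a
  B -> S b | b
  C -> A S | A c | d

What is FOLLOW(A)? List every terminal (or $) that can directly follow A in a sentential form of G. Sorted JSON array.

FIRST sets, iterate to fixpoint:
[1]
  A via A→a: +{a}
  A via A→c a: +{c}
  B via B→b: +{b}
  C via C→A S: +{a,c}
  C via C→d: +{d}
  S via S→C b: +{a,c,d}
  S via S→b: +{b}
  FIRST[S]={a,b,c,d}  FIRST[A]={a,c}  FIRST[B]={b}  FIRST[C]={a,c,d}
[2]
  B via B→S b: +{a,c,d}
  FIRST[S]={a,b,c,d}  FIRST[A]={a,c}  FIRST[B]={a,b,c,d}  FIRST[C]={a,c,d}
[3] — fixpoint
  FIRST[S]={a,b,c,d}  FIRST[A]={a,c}  FIRST[B]={a,b,c,d}  FIRST[C]={a,c,d}

Compute FOLLOW by fixpoint:
seed FOLLOW(S) with $
iter 1:
  B→S b: FOLLOW(S) ⊇ FIRST(b) = {b}; new: +{b}
  C→A S: FOLLOW(A) ⊇ FIRST(S) = {a,b,c,d}; new: +{a,b,c,d}
  S→C b: FOLLOW(C) ⊇ FIRST(b) = {b}; new: +{b}
  S→b B: FOLLOW(B) ⊇ FOLLOW(S) ⊇ {$,b}; new: +{$,b}
  FOLLOW[S]={$,b}  FOLLOW[A]={a,b,c,d}  FOLLOW[B]={$,b}  FOLLOW[C]={b}
iter 2: — fixpoint
  FOLLOW[S]={$,b}  FOLLOW[A]={a,b,c,d}  FOLLOW[B]={$,b}  FOLLOW[C]={b}

FOLLOW(A) = ["a", "b", "c", "d"]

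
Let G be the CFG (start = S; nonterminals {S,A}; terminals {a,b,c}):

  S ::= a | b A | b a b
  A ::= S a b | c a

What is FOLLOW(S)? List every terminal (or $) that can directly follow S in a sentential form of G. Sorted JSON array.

FIRST sets, iterate to fixpoint:
pass 1:
  A via A→c a: +{c}
  S via S→a: +{a}
  S via S→b A: +{b}
  FIRST[S]={a,b}  FIRST[A]={c}
pass 2:
  A via A→S a b: +{a,b}
  FIRST[S]={a,b}  FIRST[A]={a,b,c}
pass 3: done
  FIRST[S]={a,b}  FIRST[A]={a,b,c}

FOLLOW iteration:
initialize: $ ∈ FOLLOW(S)
iter 1:
  A→S a b: FOLLOW(S) ⊇ FIRST(a) = {a}; new: +{a}
  S→b A: FOLLOW(A) ⊇ FOLLOW(S) ⊇ {$,a}; new: +{$,a}
  FOLLOW(S)={$,a}  FOLLOW(A)={$,a}
iter 2: done
  FOLLOW(S)={$,a}  FOLLOW(A)={$,a}

FOLLOW(S) = ["$", "a"]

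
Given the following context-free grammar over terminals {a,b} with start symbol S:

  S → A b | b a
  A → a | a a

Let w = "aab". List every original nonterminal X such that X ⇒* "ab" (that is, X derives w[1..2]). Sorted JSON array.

CNF form of G:
  S -> A T1 | T1 T0
  A -> T0 T0 | a
  T0 -> a
  T1 -> b

CYK fill — only the sub-triangle for w[1..2]:
  cell(1,1) a: {A,T0}  orig:{A}
  cell(2,2) b: {T1}  orig:{}
  cell(1,2) ab: {S}

Original NTs in T[1,2] deriving "ab": ["S"]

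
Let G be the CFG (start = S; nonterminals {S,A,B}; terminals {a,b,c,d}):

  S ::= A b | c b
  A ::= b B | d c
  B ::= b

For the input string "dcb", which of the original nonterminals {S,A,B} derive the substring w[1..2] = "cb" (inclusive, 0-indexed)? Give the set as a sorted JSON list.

Convert to CNF:
  S -> A T0 | T2 T0
  A -> T0 B | T1 T2
  B -> b
  T0 -> b
  T1 -> d
  T2 -> c

CYK fill — only the sub-triangle for w[1..2]:
  cell(1,1) c: {T2}  orig:{}
  cell(2,2) b: {B,T0}  orig:{B}
  cell(1,2) cb: {S}

Original NTs in T[1,2] deriving "cb": ["S"]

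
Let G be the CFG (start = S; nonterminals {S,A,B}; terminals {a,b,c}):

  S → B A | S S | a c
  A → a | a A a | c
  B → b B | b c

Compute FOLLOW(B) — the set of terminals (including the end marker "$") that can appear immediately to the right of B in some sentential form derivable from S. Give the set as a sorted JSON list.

Compute FIRST by fixpoint:
pass 1:
  A via A→a: +{a}
  A via A→c: +{c}
  B via B→b B: +{b}
  S via S→B A: +{b}
  S via S→a c: +{a}
  FIRST[S]={a,b}  FIRST[A]={a,c}  FIRST[B]={b}
pass 2: — fixpoint
  FIRST[S]={a,b}  FIRST[A]={a,c}  FIRST[B]={b}

FOLLOW iteration:
initialize: $ ∈ FOLLOW(S)
iter 1:
  A→a A a: FOLLOW(A) ⊇ FIRST(a) = {a}; new: +{a}
  S→B A: FOLLOW(B) ⊇ FIRST(A) = {a,c}; new: +{a,c}
  S→B A: FOLLOW(A) ⊇ FOLLOW(S) ⊇ {$}; new: +{$}
  S→S S: FOLLOW(S) ⊇ FIRST(S) = {a,b}; new: +{a,b}
  S: {$,a,b}  A: {$,a}  B: {a,c}
iter 2:
  S→B A: FOLLOW(A) ⊇ FOLLOW(S) ⊇ {$,a,b}; new: +{b}
  S: {$,a,b}  A: {$,a,b}  B: {a,c}
iter 3: (no change)
  S: {$,a,b}  A: {$,a,b}  B: {a,c}

FOLLOW(B) = ["a", "c"]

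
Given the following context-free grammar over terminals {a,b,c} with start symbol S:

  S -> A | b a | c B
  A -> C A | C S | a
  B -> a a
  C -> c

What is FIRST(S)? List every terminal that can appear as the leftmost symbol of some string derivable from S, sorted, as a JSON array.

FIRST iteration:
[1]
  A via A→a: +{a}
  B via B→a a: +{a}
  C via C→c: +{c}
  S via S→A: +{a}
  S via S→b a: +{b}
  S via S→c B: +{c}
  FIRST[S]={a,b,c}  FIRST[A]={a}  FIRST[B]={a}  FIRST[C]={c}
[2]
  A via A→C A: +{c}
  FIRST[S]={a,b,c}  FIRST[A]={a,c}  FIRST[B]={a}  FIRST[C]={c}
[3] (no change)
  FIRST[S]={a,b,c}  FIRST[A]={a,c}  FIRST[B]={a}  FIRST[C]={c}

FIRST(S) = ["a", "b", "c"]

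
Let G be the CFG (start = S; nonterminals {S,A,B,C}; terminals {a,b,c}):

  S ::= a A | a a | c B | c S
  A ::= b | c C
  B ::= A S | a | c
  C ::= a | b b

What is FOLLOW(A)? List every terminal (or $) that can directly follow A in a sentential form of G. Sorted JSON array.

Compute FIRST by fixpoint:
pass 1:
  A via A→b: +{b}
  A via A→c C: +{c}
  B via B→A S: +{b,c}
  B via B→a: +{a}
  C via C→a: +{a}
  C via C→b b: +{b}
  S via S→a A: +{a}
  S via S→c B: +{c}
  S: {a,c}  A: {b,c}  B: {a,b,c}  C: {a,b}
pass 2: — fixpoint
  S: {a,c}  A: {b,c}  B: {a,b,c}  C: {a,b}

Compute FOLLOW by fixpoint:
initialize: $ ∈ FOLLOW(S)
round 1:
  B→A S: FOLLOW(A) ⊇ FIRST(S) = {a,c}; new: +{a,c}
  S→a A: FOLLOW(A) ⊇ FOLLOW(S) ⊇ {$}; new: +{$}
  S→c B: FOLLOW(B) ⊇ FOLLOW(S) ⊇ {$}; new: +{$}
  S: {$}  A: {$,a,c}  B: {$}  C: {}
round 2:
  A→c C: FOLLOW(C) ⊇ FOLLOW(A) ⊇ {$,a,c}; new: +{$,a,c}
  S: {$}  A: {$,a,c}  B: {$}  C: {$,a,c}
round 3: — fixpoint
  S: {$}  A: {$,a,c}  B: {$}  C: {$,a,c}

FOLLOW(A) = ["$", "a", "c"]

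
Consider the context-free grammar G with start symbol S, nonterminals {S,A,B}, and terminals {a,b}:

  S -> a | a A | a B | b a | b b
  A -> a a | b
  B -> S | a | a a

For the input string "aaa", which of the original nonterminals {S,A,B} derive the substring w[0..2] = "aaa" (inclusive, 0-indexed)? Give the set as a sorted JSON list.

CNF form of G:
  S -> T0 A | T0 B | T1 T0 | T1 T1 | a
  A -> T0 T0 | b
  B -> T0 A | T0 B | T0 T0 | T1 T0 | T1 T1 | a
  T0 -> a
  T1 -> b

Fill CYK table bottom-up, restricted to cells inside w[0..2]:
  [0..0]={B,S,T0}  "a"  orig:{B,S}
  [1..1]={B,S,T0}  "a"  orig:{B,S}
  [2..2]={B,S,T0}  "a"  orig:{B,S}
  [0..1]={A,B,S}  "aa"
  [1..2]={A,B,S}  "aa"
  [0..2]={B,S}  "aaa"

Original NTs in T[0,2] deriving "aaa": ["B", "S"]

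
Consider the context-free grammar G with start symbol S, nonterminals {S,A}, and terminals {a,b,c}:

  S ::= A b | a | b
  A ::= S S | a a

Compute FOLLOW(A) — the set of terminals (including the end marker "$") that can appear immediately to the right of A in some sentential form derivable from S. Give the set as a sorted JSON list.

FIRST iteration:
pass 1:
  A via A→a a: +{a}
  S via S→A b: +{a}
  S via S→b: +{b}
  FIRST[S]={a,b}  FIRST[A]={a}
pass 2:
  A via A→S S: +{b}
  FIRST[S]={a,b}  FIRST[A]={a,b}
pass 3: (stable)
  FIRST[S]={a,b}  FIRST[A]={a,b}

FOLLOW sets:
FOLLOW(S) := {$}
round 1:
  A→S S: FOLLOW(S) ⊇ FIRST(S) = {a,b}; new: +{a,b}
  S→A b: FOLLOW(A) ⊇ FIRST(b) = {b}; new: +{b}
  FOLLOW(S)={$,a,b}  FOLLOW(A)={b}
round 2: — fixpoint
  FOLLOW(S)={$,a,b}  FOLLOW(A)={b}

FOLLOW(A) = ["b"]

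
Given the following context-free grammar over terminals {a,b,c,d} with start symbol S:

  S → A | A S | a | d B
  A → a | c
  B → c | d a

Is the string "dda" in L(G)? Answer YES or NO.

Convert to CNF:
  S -> A S | T0 B | a | c
  A -> a | c
  B -> T0 T1 | c
  T0 -> d
  T1 -> a

CYK fill:
  [0..0]={T0}  "d"  orig:{}
  [1..1]={T0}  "d"  orig:{}
  [2..2]={A,S,T1}  "a"  orig:{A,S}
  [0..1]=∅  "dd"
  [1..2]={B}  "da"
  [0..2]={S}  "dda"

S ∈ T[0,2] ⇒ YES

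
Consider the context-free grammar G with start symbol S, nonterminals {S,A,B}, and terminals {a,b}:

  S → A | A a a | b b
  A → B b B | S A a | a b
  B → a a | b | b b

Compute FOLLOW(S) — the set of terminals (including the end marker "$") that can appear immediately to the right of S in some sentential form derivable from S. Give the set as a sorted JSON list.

Compute FIRST by fixpoint:
iter 1:
  A via A→a b: +{a}
  B via B→a a: +{a}
  B via B→b: +{b}
  S via S→A: +{a}
  S via S→b b: +{b}
  FIRST(S)={a,b}  FIRST(A)={a}  FIRST(B)={a,b}
iter 2:
  A via A→B b B: +{b}
  FIRST(S)={a,b}  FIRST(A)={a,b}  FIRST(B)={a,b}
iter 3: (no change)
  FIRST(S)={a,b}  FIRST(A)={a,b}  FIRST(B)={a,b}

FOLLOW sets:
FOLLOW(S) := {$}
round 1:
  A→B b B: FOLLOW(B) ⊇ FIRST(b) = {b}; new: +{b}
  A→S A a: FOLLOW(S) ⊇ FIRST(A) = {a,b}; new: +{a,b}
  A→S A a: FOLLOW(A) ⊇ FIRST(a) = {a}; new: +{a}
  S→A: FOLLOW(A) ⊇ FOLLOW(S) ⊇ {$,a,b}; new: +{$,b}
  FOLLOW(S)={$,a,b}  FOLLOW(A)={$,a,b}  FOLLOW(B)={b}
round 2:
  A→B b B: FOLLOW(B) ⊇ FOLLOW(A) ⊇ {$,a,b}; new: +{$,a}
  FOLLOW(S)={$,a,b}  FOLLOW(A)={$,a,b}  FOLLOW(B)={$,a,b}
round 3: (stable)
  FOLLOW(S)={$,a,b}  FOLLOW(A)={$,a,b}  FOLLOW(B)={$,a,b}

FOLLOW(S) = ["$", "a", "b"]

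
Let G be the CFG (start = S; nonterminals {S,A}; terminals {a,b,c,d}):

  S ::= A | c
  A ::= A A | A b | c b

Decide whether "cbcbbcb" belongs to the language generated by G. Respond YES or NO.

CNF form of G:
  S -> A A | A T0 | T1 T0 | c
  A -> A A | A T0 | T1 T0
  T0 -> b
  T1 -> c

CYK fill:
  cell(0,0) c: {S,T1}  orig:{S}
  cell(1,1) b: {T0}  orig:{}
  cell(2,2) c: {S,T1}  orig:{S}
  cell(3,3) b: {T0}  orig:{}
  cell(4,4) b: {T0}  orig:{}
  cell(5,5) c: {S,T1}  orig:{S}
  cell(6,6) b: {T0}  orig:{}
  cell(0,1) cb: {A,S}
  cell(1,2) bc: ∅
  cell(2,3) cb: {A,S}
  cell(3,4) bb: ∅
  cell(4,5) bc: ∅
  cell(5,6) cb: {A,S}
  cell(0,2) cbc: ∅
  cell(1,3) bcb: ∅
  cell(2,4) cbb: {A,S}
  cell(3,5) bbc: ∅
  cell(4,6) bcb: ∅
  cell(0,3) cbcb: {A,S}
  cell(1,4) bcbb: ∅
  cell(2,5) cbbc: ∅
  cell(3,6) bbcb: ∅
  cell(0,4) cbcbb: {A,S}
  cell(1,5) bcbbc: ∅
  cell(2,6) cbbcb: {A,S}
  cell(0,5) cbcbbc: ∅
  cell(1,6) bcbbcb: ∅
  cell(0,6) cbcbbcb: {A,S}

S ∈ T[0,6] ⇒ YES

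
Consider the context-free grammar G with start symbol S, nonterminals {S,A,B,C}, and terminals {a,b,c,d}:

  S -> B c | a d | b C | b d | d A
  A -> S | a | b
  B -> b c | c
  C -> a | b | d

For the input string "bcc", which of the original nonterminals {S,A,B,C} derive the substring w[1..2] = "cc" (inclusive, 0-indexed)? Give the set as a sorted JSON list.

CNF form of G:
  S -> B T0 | T1 T2 | T2 A | T3 C | T3 T2
  A -> B T0 | T1 T2 | T2 A | T3 C | T3 T2 | a | b
  B -> T3 T0 | c
  C -> a | b | d
  T0 -> c
  T1 -> a
  T2 -> d
  T3 -> b

CYK fill (cells [i..j] with 1 ≤ i ≤ j ≤ 2 only):
  T[1,1] 'c' = {B,T0}  orig:{B}
  T[2,2] 'c' = {B,T0}  orig:{B}
  T[1,2] 'cc' = {A,S}

Original NTs in T[1,2] deriving "cc": ["A", "S"]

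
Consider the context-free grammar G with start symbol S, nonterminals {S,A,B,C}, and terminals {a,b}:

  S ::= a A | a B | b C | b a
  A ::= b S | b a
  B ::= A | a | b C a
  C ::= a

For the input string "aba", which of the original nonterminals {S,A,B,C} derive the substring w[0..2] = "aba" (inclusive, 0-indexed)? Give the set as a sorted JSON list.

Convert to CNF:
  S -> T0 C | T0 T1 | T1 A | T1 B
  A -> T0 S | T0 T1
  B -> T0 S | T0 T1 | T0 X2 | a
  C -> a
  T0 -> b
  T1 -> a
  X2 -> C T1

Fill CYK table bottom-up — only the sub-triangle for w[0..2]:
  [0..0]={B,C,T1}  "a"  orig:{B,C}
  [1..1]={T0}  "b"  orig:{}
  [2..2]={B,C,T1}  "a"  orig:{B,C}
  [0..1]=∅  "ab"
  [1..2]={A,B,S}  "ba"
  [0..2]={S}  "aba"

Original NTs in T[0,2] deriving "aba": ["S"]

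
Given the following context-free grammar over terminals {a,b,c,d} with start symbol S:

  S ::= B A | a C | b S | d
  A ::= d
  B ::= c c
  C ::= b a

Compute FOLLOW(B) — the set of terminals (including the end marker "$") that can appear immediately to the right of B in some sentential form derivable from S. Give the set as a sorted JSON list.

FIRST iteration:
[1]
  A via A→d: +{d}
  B via B→c c: +{c}
  C via C→b a: +{b}
  S via S→B A: +{c}
  S via S→a C: +{a}
  S via S→b S: +{b}
  S via S→d: +{d}
  FIRST[S]={a,b,c,d}  FIRST[A]={d}  FIRST[B]={c}  FIRST[C]={b}
[2] done
  FIRST[S]={a,b,c,d}  FIRST[A]={d}  FIRST[B]={c}  FIRST[C]={b}

FOLLOW sets:
seed FOLLOW(S) with $
pass 1:
  S→B A: FOLLOW(B) ⊇ FIRST(A) = {d}; new: +{d}
  S→B A: FOLLOW(A) ⊇ FOLLOW(S) ⊇ {$}; new: +{$}
  S→a C: FOLLOW(C) ⊇ FOLLOW(S) ⊇ {$}; new: +{$}
  FOLLOW(S)={$}  FOLLOW(A)={$}  FOLLOW(B)={d}  FOLLOW(C)={$}
pass 2: — fixpoint
  FOLLOW(S)={$}  FOLLOW(A)={$}  FOLLOW(B)={d}  FOLLOW(C)={$}

FOLLOW(B) = ["d"]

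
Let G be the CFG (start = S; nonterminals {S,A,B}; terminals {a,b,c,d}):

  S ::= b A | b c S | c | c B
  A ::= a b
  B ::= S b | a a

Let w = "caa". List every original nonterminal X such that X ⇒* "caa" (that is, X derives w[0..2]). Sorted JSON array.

CNF form of G:
  S -> T1 A | T1 X3 | T2 B | c
  A -> T0 T1
  B -> S T1 | T0 T0
  T0 -> a
  T1 -> b
  T2 -> c
  X3 -> T2 S

CYK table (by increasing span) — only the sub-triangle for w[0..2]:
  [0..0]={S,T2}  "c"  orig:{S}
  [1..1]={T0}  "a"  orig:{}
  [2..2]={T0}  "a"  orig:{}
  [0..1]=∅  "ca"
  [1..2]={B}  "aa"
  [0..2]={S}  "caa"

Original NTs in T[0,2] deriving "caa": ["S"]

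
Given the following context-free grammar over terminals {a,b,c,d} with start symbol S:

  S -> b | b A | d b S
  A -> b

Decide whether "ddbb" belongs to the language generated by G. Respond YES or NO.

Convert to CNF:
  S -> T0 A | T1 X2 | b
  A -> b
  T0 -> b
  T1 -> d
  X2 -> T0 S

Fill CYK table bottom-up:
  cell(0,0) d: {T1}  orig:{}
  cell(1,1) d: {T1}  orig:{}
  cell(2,2) b: {A,S,T0}  orig:{A,S}
  cell(3,3) b: {A,S,T0}  orig:{A,S}
  cell(0,1) dd: ∅
  cell(1,2) db: ∅
  cell(2,3) bb: {S,X2}  orig:{S}
  cell(0,2) ddb: ∅
  cell(1,3) dbb: {S}
  cell(0,3) ddbb: ∅

S ∉ T[0,3] ⇒ NO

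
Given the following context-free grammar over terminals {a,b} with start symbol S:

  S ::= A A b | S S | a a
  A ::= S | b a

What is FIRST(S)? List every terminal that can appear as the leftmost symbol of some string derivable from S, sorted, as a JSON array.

Compute FIRST by fixpoint:
pass 1:
  A via A→b a: +{b}
  S via S→A A b: +{b}
  S via S→a a: +{a}
  S: {a,b}  A: {b}
pass 2:
  A via A→S: +{a}
  S: {a,b}  A: {a,b}
pass 3: (stable)
  S: {a,b}  A: {a,b}

FIRST(S) = ["a", "b"]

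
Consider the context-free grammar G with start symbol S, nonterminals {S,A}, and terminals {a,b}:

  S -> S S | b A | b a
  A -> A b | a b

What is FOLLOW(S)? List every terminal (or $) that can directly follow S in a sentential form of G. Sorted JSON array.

Compute FIRST by fixpoint:
iter 1:
  A via A→a b: +{a}
  S via S→b A: +{b}
  FIRST(S)={b}  FIRST(A)={a}
iter 2: (no change)
  FIRST(S)={b}  FIRST(A)={a}

FOLLOW iteration:
seed FOLLOW(S) with $
round 1:
  A→A b: FOLLOW(A) ⊇ FIRST(b) = {b}; new: +{b}
  S→S S: FOLLOW(S) ⊇ FIRST(S) = {b}; new: +{b}
  S→b A: FOLLOW(A) ⊇ FOLLOW(S) ⊇ {$,b}; new: +{$}
  S: {$,b}  A: {$,b}
round 2: (no change)
  S: {$,b}  A: {$,b}

FOLLOW(S) = ["$", "b"]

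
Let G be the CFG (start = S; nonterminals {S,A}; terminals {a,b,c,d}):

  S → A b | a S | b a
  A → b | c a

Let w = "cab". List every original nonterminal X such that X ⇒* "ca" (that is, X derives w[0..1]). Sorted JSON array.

CNF form of G:
  S -> A T2 | T1 S | T2 T1
  A -> T0 T1 | b
  T0 -> c
  T1 -> a
  T2 -> b

Fill CYK table bottom-up (cells [i..j] with 0 ≤ i ≤ j ≤ 1 only):
  [0..0]={T0}  "c"  orig:{}
  [1..1]={T1}  "a"  orig:{}
  [0..1]={A}  "ca"

Original NTs in T[0,1] deriving "ca": ["A"]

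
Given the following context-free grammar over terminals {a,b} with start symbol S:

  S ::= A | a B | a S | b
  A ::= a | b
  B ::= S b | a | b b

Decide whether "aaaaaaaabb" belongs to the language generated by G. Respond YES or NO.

CNF form of G:
  S -> T1 B | T1 S | a | b
  A -> a | b
  B -> S T0 | T0 T0 | a
  T0 -> b
  T1 -> a

Fill CYK table bottom-up:
  T[0,0] 'a' = {A,B,S,T1}  orig:{A,B,S}
  T[1,1] 'a' = {A,B,S,T1}  orig:{A,B,S}
  T[2,2] 'a' = {A,B,S,T1}  orig:{A,B,S}
  T[3,3] 'a' = {A,B,S,T1}  orig:{A,B,S}
  T[4,4] 'a' = {A,B,S,T1}  orig:{A,B,S}
  T[5,5] 'a' = {A,B,S,T1}  orig:{A,B,S}
  T[6,6] 'a' = {A,B,S,T1}  orig:{A,B,S}
  T[7,7] 'a' = {A,B,S,T1}  orig:{A,B,S}
  T[8,8] 'b' = {A,S,T0}  orig:{A,S}
  T[9,9] 'b' = {A,S,T0}  orig:{A,S}
  T[0,1] 'aa' = {S}
  T[1,2] 'aa' = {S}
  T[2,3] 'aa' = {S}
  T[3,4] 'aa' = {S}
  T[4,5] 'aa' = {S}
  T[5,6] 'aa' = {S}
  T[6,7] 'aa' = {S}
  T[7,8] 'ab' = {B,S}
  T[8,9] 'bb' = {B}
  T[0,2] 'aaa' = {S}
  T[1,3] 'aaa' = {S}
  T[2,4] 'aaa' = {S}
  T[3,5] 'aaa' = {S}
  T[4,6] 'aaa' = {S}
  T[5,7] 'aaa' = {S}
  T[6,8] 'aab' = {B,S}
  T[7,9] 'abb' = {B,S}
  T[0,3] 'aaaa' = {S}
  T[1,4] 'aaaa' = {S}
  T[2,5] 'aaaa' = {S}
  T[3,6] 'aaaa' = {S}
  T[4,7] 'aaaa' = {S}
  T[5,8] 'aaab' = {B,S}
  T[6,9] 'aabb' = {B,S}
  T[0,4] 'aaaaa' = {S}
  T[1,5] 'aaaaa' = {S}
  T[2,6] 'aaaaa' = {S}
  T[3,7] 'aaaaa' = {S}
  T[4,8] 'aaaab' = {B,S}
  T[5,9] 'aaabb' = {B,S}
  T[0,5] 'aaaaaa' = {S}
  T[1,6] 'aaaaaa' = {S}
  T[2,7] 'aaaaaa' = {S}
  T[3,8] 'aaaaab' = {B,S}
  T[4,9] 'aaaabb' = {B,S}
  T[0,6] 'aaaaaaa' = {S}
  T[1,7] 'aaaaaaa' = {S}
  T[2,8] 'aaaaaab' = {B,S}
  T[3,9] 'aaaaabb' = {B,S}
  T[0,7] 'aaaaaaaa' = {S}
  T[1,8] 'aaaaaaab' = {B,S}
  T[2,9] 'aaaaaabb' = {B,S}
  T[0,8] 'aaaaaaaab' = {B,S}
  T[1,9] 'aaaaaaabb' = {B,S}
  T[0,9] 'aaaaaaaabb' = {B,S}

S ∈ T[0,9] ⇒ YES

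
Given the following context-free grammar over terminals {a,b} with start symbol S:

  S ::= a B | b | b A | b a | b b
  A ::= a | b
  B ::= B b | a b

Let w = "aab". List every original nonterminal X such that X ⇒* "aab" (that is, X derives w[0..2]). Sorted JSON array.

Convert to CNF:
  S -> T0 A | T0 T0 | T0 T1 | T1 B | b
  A -> a | b
  B -> B T0 | T1 T0
  T0 -> b
  T1 -> a

CYK table (by increasing span) — only the sub-triangle for w[0..2]:
  cell(0,0) a: {A,T1}  orig:{A}
  cell(1,1) a: {A,T1}  orig:{A}
  cell(2,2) b: {A,S,T0}  orig:{A,S}
  cell(0,1) aa: ∅
  cell(1,2) ab: {B}
  cell(0,2) aab: {S}

Original NTs in T[0,2] deriving "aab": ["S"]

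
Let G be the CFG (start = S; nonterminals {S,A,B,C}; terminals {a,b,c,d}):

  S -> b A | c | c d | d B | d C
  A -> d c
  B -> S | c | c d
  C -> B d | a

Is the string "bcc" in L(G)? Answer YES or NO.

Convert to CNF:
  S -> T0 B | T0 C | T1 T0 | T2 A | c
  A -> T0 T1
  B -> T0 B | T0 C | T1 T0 | T2 A | c
  C -> B T0 | a
  T0 -> d
  T1 -> c
  T2 -> b

Fill CYK table bottom-up:
  [0..0]={T2}  "b"  orig:{}
  [1..1]={B,S,T1}  "c"  orig:{B,S}
  [2..2]={B,S,T1}  "c"  orig:{B,S}
  [0..1]=∅  "bc"
  [1..2]=∅  "cc"
  [0..2]=∅  "bcc"

S ∉ T[0,2] ⇒ NO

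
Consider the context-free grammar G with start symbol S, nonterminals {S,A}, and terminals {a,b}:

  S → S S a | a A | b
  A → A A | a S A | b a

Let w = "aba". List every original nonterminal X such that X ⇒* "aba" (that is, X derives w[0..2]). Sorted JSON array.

CNF form of G:
  S -> S X3 | T0 A | b
  A -> A A | T0 X2 | T1 T0
  T0 -> a
  T1 -> b
  X2 -> S A
  X3 -> S T0

Fill CYK table bottom-up (cells [i..j] with 0 ≤ i ≤ j ≤ 2 only):
  T[0,0] 'a' = {T0}  orig:{}
  T[1,1] 'b' = {S,T1}  orig:{S}
  T[2,2] 'a' = {T0}  orig:{}
  T[0,1] 'ab' = ∅
  T[1,2] 'ba' = {A,X3}  orig:{A}
  T[0,2] 'aba' = {S}

Original NTs in T[0,2] deriving "aba": ["S"]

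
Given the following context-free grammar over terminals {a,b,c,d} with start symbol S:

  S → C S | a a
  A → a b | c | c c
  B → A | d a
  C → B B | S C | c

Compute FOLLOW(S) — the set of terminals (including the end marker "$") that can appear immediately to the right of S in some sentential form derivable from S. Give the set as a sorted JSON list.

FIRST iteration:
round 1:
  A via A→a b: +{a}
  A via A→c: +{c}
  B via B→A: +{a,c}
  B via B→d a: +{d}
  C via C→B B: +{a,c,d}
  S via S→C S: +{a,c,d}
  S: {a,c,d}  A: {a,c}  B: {a,c,d}  C: {a,c,d}
round 2: (no change)
  S: {a,c,d}  A: {a,c}  B: {a,c,d}  C: {a,c,d}

Compute FOLLOW by fixpoint:
initialize: $ ∈ FOLLOW(S)
iter 1:
  C→B B: FOLLOW(B) ⊇ FIRST(B) = {a,c,d}; new: +{a,c,d}
  C→S C: FOLLOW(S) ⊇ FIRST(C) = {a,c,d}; new: +{a,c,d}
  S→C S: FOLLOW(C) ⊇ FIRST(S) = {a,c,d}; new: +{a,c,d}
  FOLLOW(S)={$,a,c,d}  FOLLOW(A)={}  FOLLOW(B)={a,c,d}  FOLLOW(C)={a,c,d}
iter 2:
  B→A: FOLLOW(A) ⊇ FOLLOW(B) ⊇ {a,c,d}; new: +{a,c,d}
  FOLLOW(S)={$,a,c,d}  FOLLOW(A)={a,c,d}  FOLLOW(B)={a,c,d}  FOLLOW(C)={a,c,d}
iter 3: — fixpoint
  FOLLOW(S)={$,a,c,d}  FOLLOW(A)={a,c,d}  FOLLOW(B)={a,c,d}  FOLLOW(C)={a,c,d}

FOLLOW(S) = ["$", "a", "c", "d"]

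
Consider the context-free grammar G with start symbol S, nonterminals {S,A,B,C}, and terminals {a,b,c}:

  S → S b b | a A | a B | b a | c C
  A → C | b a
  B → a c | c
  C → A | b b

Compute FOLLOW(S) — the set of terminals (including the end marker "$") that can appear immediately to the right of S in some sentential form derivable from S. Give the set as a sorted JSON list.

Compute FIRST by fixpoint:
pass 1:
  A via A→b a: +{b}
  B via B→a c: +{a}
  B via B→c: +{c}
  C via C→A: +{b}
  S via S→a A: +{a}
  S via S→b a: +{b}
  S via S→c C: +{c}
  FIRST(S)={a,b,c}  FIRST(A)={b}  FIRST(B)={a,c}  FIRST(C)={b}
pass 2: — fixpoint
  FIRST(S)={a,b,c}  FIRST(A)={b}  FIRST(B)={a,c}  FIRST(C)={b}

Compute FOLLOW by fixpoint:
FOLLOW(S) := {$}
round 1:
  S→S b b: FOLLOW(S) ⊇ FIRST(b) = {b}; new: +{b}
  S→a A: FOLLOW(A) ⊇ FOLLOW(S) ⊇ {$,b}; new: +{$,b}
  S→a B: FOLLOW(B) ⊇ FOLLOW(S) ⊇ {$,b}; new: +{$,b}
  S→c C: FOLLOW(C) ⊇ FOLLOW(S) ⊇ {$,b}; new: +{$,b}
  FOLLOW(S)={$,b}  FOLLOW(A)={$,b}  FOLLOW(B)={$,b}  FOLLOW(C)={$,b}
round 2: done
  FOLLOW(S)={$,b}  FOLLOW(A)={$,b}  FOLLOW(B)={$,b}  FOLLOW(C)={$,b}

FOLLOW(S) = ["$", "b"]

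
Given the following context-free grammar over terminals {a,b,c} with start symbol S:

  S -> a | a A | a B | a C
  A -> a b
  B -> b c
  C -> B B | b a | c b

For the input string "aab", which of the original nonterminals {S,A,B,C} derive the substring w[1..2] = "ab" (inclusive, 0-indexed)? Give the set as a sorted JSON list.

CNF form of G:
  S -> T0 A | T0 B | T0 C | a
  A -> T0 T1
  B -> T1 T2
  C -> B B | T1 T0 | T2 T1
  T0 -> a
  T1 -> b
  T2 -> c

CYK fill — only the sub-triangle for w[1..2]:
  cell(1,1) a: {S,T0}  orig:{S}
  cell(2,2) b: {T1}  orig:{}
  cell(1,2) ab: {A}

Original NTs in T[1,2] deriving "ab": ["A"]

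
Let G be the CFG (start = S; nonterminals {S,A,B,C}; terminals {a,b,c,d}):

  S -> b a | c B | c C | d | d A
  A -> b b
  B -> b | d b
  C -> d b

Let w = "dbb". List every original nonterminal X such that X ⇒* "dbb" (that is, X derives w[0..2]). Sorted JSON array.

CNF form of G:
  S -> T0 T2 | T1 A | T3 B | T3 C | d
  A -> T0 T0
  B -> T1 T0 | b
  C -> T1 T0
  T0 -> b
  T1 -> d
  T2 -> a
  T3 -> c

CYK table (by increasing span) — only the sub-triangle for w[0..2]:
  cell(0,0) d: {S,T1}  orig:{S}
  cell(1,1) b: {B,T0}  orig:{B}
  cell(2,2) b: {B,T0}  orig:{B}
  cell(0,1) db: {B,C}
  cell(1,2) bb: {A}
  cell(0,2) dbb: {S}

Original NTs in T[0,2] deriving "dbb": ["S"]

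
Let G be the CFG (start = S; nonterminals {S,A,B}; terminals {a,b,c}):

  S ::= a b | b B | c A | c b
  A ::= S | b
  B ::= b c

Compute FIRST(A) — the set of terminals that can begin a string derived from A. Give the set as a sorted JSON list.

FIRST sets, iterate to fixpoint:
iter 1:
  A via A→b: +{b}
  B via B→b c: +{b}
  S via S→a b: +{a}
  S via S→b B: +{b}
  S via S→c A: +{c}
  FIRST(S)={a,b,c}  FIRST(A)={b}  FIRST(B)={b}
iter 2:
  A via A→S: +{a,c}
  FIRST(S)={a,b,c}  FIRST(A)={a,b,c}  FIRST(B)={b}
iter 3: done
  FIRST(S)={a,b,c}  FIRST(A)={a,b,c}  FIRST(B)={b}

FIRST(A) = ["a", "b", "c"]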